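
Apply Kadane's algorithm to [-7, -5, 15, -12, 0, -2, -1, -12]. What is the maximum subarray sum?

Using Kadane's algorithm on [-7, -5, 15, -12, 0, -2, -1, -12]:

Scanning through the array:
Position 1 (value -5): max_ending_here = -5, max_so_far = -5
Position 2 (value 15): max_ending_here = 15, max_so_far = 15
Position 3 (value -12): max_ending_here = 3, max_so_far = 15
Position 4 (value 0): max_ending_here = 3, max_so_far = 15
Position 5 (value -2): max_ending_here = 1, max_so_far = 15
Position 6 (value -1): max_ending_here = 0, max_so_far = 15
Position 7 (value -12): max_ending_here = -12, max_so_far = 15

Maximum subarray: [15]
Maximum sum: 15

The maximum subarray is [15] with sum 15. This subarray runs from index 2 to index 2.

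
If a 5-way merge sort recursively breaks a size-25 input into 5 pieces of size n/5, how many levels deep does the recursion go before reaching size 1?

For divide and conquer with division factor 5:

Problem sizes at each level:
Level 0: 25
Level 1: 5
Level 2: 1

The root is level 0 and the size-1 base case is level 2 (the tree spans levels 0 through 2, i.e. 3 levels counting the root), so the depth is the number of divisions: log_5(25) = 2

The recursion tree depth is log_5(25) = 2. At each level, the problem size is divided by 5, so it takes 2 divisions to reduce to a base case of size 1. The algorithm makes 5 recursive calls at each level.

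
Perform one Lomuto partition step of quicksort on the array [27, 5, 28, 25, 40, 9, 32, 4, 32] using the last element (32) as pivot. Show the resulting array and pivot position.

Lomuto partition with pivot = 32:

Initial array: [27, 5, 28, 25, 40, 9, 32, 4, 32]

arr[0]=27 <= 32: swap with position 0, array becomes [27, 5, 28, 25, 40, 9, 32, 4, 32]
arr[1]=5 <= 32: swap with position 1, array becomes [27, 5, 28, 25, 40, 9, 32, 4, 32]
arr[2]=28 <= 32: swap with position 2, array becomes [27, 5, 28, 25, 40, 9, 32, 4, 32]
arr[3]=25 <= 32: swap with position 3, array becomes [27, 5, 28, 25, 40, 9, 32, 4, 32]
arr[4]=40 > 32: no swap
arr[5]=9 <= 32: swap with position 4, array becomes [27, 5, 28, 25, 9, 40, 32, 4, 32]
arr[6]=32 <= 32: swap with position 5, array becomes [27, 5, 28, 25, 9, 32, 40, 4, 32]
arr[7]=4 <= 32: swap with position 6, array becomes [27, 5, 28, 25, 9, 32, 4, 40, 32]

Place pivot at position 7: [27, 5, 28, 25, 9, 32, 4, 32, 40]
Pivot position: 7

After partitioning with pivot 32, the array becomes [27, 5, 28, 25, 9, 32, 4, 32, 40]. The pivot is placed at index 7. All elements to the left of the pivot are <= 32, and all elements to the right are > 32.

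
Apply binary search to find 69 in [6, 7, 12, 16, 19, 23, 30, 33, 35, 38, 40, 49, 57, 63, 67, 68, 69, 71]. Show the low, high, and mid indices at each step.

Binary search for 69 in [6, 7, 12, 16, 19, 23, 30, 33, 35, 38, 40, 49, 57, 63, 67, 68, 69, 71]:

lo=0, hi=17, mid=8, arr[mid]=35 -> 35 < 69, search right half
lo=9, hi=17, mid=13, arr[mid]=63 -> 63 < 69, search right half
lo=14, hi=17, mid=15, arr[mid]=68 -> 68 < 69, search right half
lo=16, hi=17, mid=16, arr[mid]=69 -> Found target at index 16!

Binary search finds 69 at index 16 after 4 comparisons. The search repeatedly halves the search space by comparing with the middle element.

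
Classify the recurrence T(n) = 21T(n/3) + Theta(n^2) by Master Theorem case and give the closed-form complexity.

Master Theorem for T(n) = 21T(n/3) + O(n^2):

a = 21, b = 3, c = 2
log_b(a) = log_3(21) = 2.7712

Case 1: c = 2 < log_3(21) = 2.7712
T(n) = O(n^(log_3 21))

For T(n) = 21T(n/3) + O(n^2): log_3(21) = 2.7712. This is Case 1 of the Master Theorem (c < log_b(a), work dominated by leaves), giving O(n^(log_3 21)).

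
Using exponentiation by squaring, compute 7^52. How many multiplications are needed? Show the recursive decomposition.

Computing 7^52 by squaring (build up from 7^1; each line after the first costs one multiplication):

7^1 = 7
7^2 = (7^1)^2 = 7^2 = 49
7^3 = 7 * 7^2 = 7 * 49 = 343
7^6 = (7^3)^2 = 343^2 = 117649
7^12 = (7^6)^2 = 117649^2 = 13841287201
7^13 = 7 * 7^12 = 7 * 13841287201 = 96889010407
7^26 = (7^13)^2 = 96889010407^2 = 9387480337647754305649
7^52 = (7^26)^2 = 9387480337647754305649^2 = 88124787089723195184393736687912818113311201

Result: 88124787089723195184393736687912818113311201
Multiplications needed: 7 (7 lines after 7^1)

7^52 = 88124787089723195184393736687912818113311201. Using exponentiation by squaring, this requires 7 multiplications. The key idea: if the exponent is even, square the half-power; if odd, multiply by the base once.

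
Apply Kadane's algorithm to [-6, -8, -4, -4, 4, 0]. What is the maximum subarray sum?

Using Kadane's algorithm on [-6, -8, -4, -4, 4, 0]:

Scanning through the array:
Position 1 (value -8): max_ending_here = -8, max_so_far = -6
Position 2 (value -4): max_ending_here = -4, max_so_far = -4
Position 3 (value -4): max_ending_here = -4, max_so_far = -4
Position 4 (value 4): max_ending_here = 4, max_so_far = 4
Position 5 (value 0): max_ending_here = 4, max_so_far = 4

Maximum subarray: [4]
Maximum sum: 4

The maximum subarray is [4] with sum 4. This subarray runs from index 4 to index 4.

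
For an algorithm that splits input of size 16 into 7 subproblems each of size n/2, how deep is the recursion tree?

For divide and conquer with division factor 2:

Problem sizes at each level:
Level 0: 16
Level 1: 8
Level 2: 4
Level 3: 2
Level 4: 1

The root is level 0 and the size-1 base case is level 4 (the tree spans levels 0 through 4, i.e. 5 levels counting the root), so the depth is the number of divisions: log_2(16) = 4

The recursion tree depth is log_2(16) = 4. At each level, the problem size is divided by 2, so it takes 4 divisions to reduce to a base case of size 1. The algorithm makes 7 recursive calls at each level.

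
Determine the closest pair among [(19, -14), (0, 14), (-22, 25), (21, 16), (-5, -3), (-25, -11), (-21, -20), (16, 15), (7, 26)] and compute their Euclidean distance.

Computing all pairwise distances among 9 points:

d((19, -14), (0, 14)) = 33.8378
d((19, -14), (-22, 25)) = 56.5862
d((19, -14), (21, 16)) = 30.0666
d((19, -14), (-5, -3)) = 26.4008
d((19, -14), (-25, -11)) = 44.1022
d((19, -14), (-21, -20)) = 40.4475
d((19, -14), (16, 15)) = 29.1548
d((19, -14), (7, 26)) = 41.7612
d((0, 14), (-22, 25)) = 24.5967
d((0, 14), (21, 16)) = 21.095
d((0, 14), (-5, -3)) = 17.72
d((0, 14), (-25, -11)) = 35.3553
d((0, 14), (-21, -20)) = 39.9625
d((0, 14), (16, 15)) = 16.0312
d((0, 14), (7, 26)) = 13.8924
d((-22, 25), (21, 16)) = 43.9318
d((-22, 25), (-5, -3)) = 32.7567
d((-22, 25), (-25, -11)) = 36.1248
d((-22, 25), (-21, -20)) = 45.0111
d((-22, 25), (16, 15)) = 39.2938
d((-22, 25), (7, 26)) = 29.0172
d((21, 16), (-5, -3)) = 32.2025
d((21, 16), (-25, -11)) = 53.3385
d((21, 16), (-21, -20)) = 55.3173
d((21, 16), (16, 15)) = 5.099 <-- minimum
d((21, 16), (7, 26)) = 17.2047
d((-5, -3), (-25, -11)) = 21.5407
d((-5, -3), (-21, -20)) = 23.3452
d((-5, -3), (16, 15)) = 27.6586
d((-5, -3), (7, 26)) = 31.3847
d((-25, -11), (-21, -20)) = 9.8489
d((-25, -11), (16, 15)) = 48.5489
d((-25, -11), (7, 26)) = 48.9183
d((-21, -20), (16, 15)) = 50.9313
d((-21, -20), (7, 26)) = 53.8516
d((16, 15), (7, 26)) = 14.2127

Closest pair: (21, 16) and (16, 15) with distance 5.099

The closest pair is (21, 16) and (16, 15) with Euclidean distance 5.099. For 9 points, brute-force pairwise comparison is shown above. For large n, the divide-and-conquer algorithm (sort by x, recurse on halves, check the dividing strip) achieves O(n log n).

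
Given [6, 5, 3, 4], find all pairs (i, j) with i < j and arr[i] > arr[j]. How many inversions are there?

Finding inversions in [6, 5, 3, 4]:

(0, 1): arr[0]=6 > arr[1]=5
(0, 2): arr[0]=6 > arr[2]=3
(0, 3): arr[0]=6 > arr[3]=4
(1, 2): arr[1]=5 > arr[2]=3
(1, 3): arr[1]=5 > arr[3]=4

Total inversions: 5

The array has 5 inversion(s): (0,1), (0,2), (0,3), (1,2), (1,3). Each pair (i,j) satisfies i < j and arr[i] > arr[j].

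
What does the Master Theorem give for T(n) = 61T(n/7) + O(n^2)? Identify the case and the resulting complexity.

Master Theorem for T(n) = 61T(n/7) + O(n^2):

a = 61, b = 7, c = 2
log_b(a) = log_7(61) = 2.1126

Case 1: c = 2 < log_7(61) = 2.1126
T(n) = O(n^(log_7 61))

For T(n) = 61T(n/7) + O(n^2): log_7(61) = 2.1126. This is Case 1 of the Master Theorem (c < log_b(a), work dominated by leaves), giving O(n^(log_7 61)).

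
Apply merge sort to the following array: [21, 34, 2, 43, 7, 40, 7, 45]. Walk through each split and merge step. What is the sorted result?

Merge sort trace:

Split: [21, 34, 2, 43, 7, 40, 7, 45] -> [21, 34, 2, 43] and [7, 40, 7, 45]
  Split: [21, 34, 2, 43] -> [21, 34] and [2, 43]
    Split: [21, 34] -> [21] and [34]
    Merge: [21] + [34] -> [21, 34]
    Split: [2, 43] -> [2] and [43]
    Merge: [2] + [43] -> [2, 43]
  Merge: [21, 34] + [2, 43] -> [2, 21, 34, 43]
  Split: [7, 40, 7, 45] -> [7, 40] and [7, 45]
    Split: [7, 40] -> [7] and [40]
    Merge: [7] + [40] -> [7, 40]
    Split: [7, 45] -> [7] and [45]
    Merge: [7] + [45] -> [7, 45]
  Merge: [7, 40] + [7, 45] -> [7, 7, 40, 45]
Merge: [2, 21, 34, 43] + [7, 7, 40, 45] -> [2, 7, 7, 21, 34, 40, 43, 45]

Final sorted array: [2, 7, 7, 21, 34, 40, 43, 45]

The merge sort proceeds by recursively splitting the array and merging sorted halves.
After all merges, the sorted array is [2, 7, 7, 21, 34, 40, 43, 45].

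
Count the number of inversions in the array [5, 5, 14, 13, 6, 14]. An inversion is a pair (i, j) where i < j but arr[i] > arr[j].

Finding inversions in [5, 5, 14, 13, 6, 14]:

(2, 3): arr[2]=14 > arr[3]=13
(2, 4): arr[2]=14 > arr[4]=6
(3, 4): arr[3]=13 > arr[4]=6

Total inversions: 3

The array has 3 inversion(s): (2,3), (2,4), (3,4). Each pair (i,j) satisfies i < j and arr[i] > arr[j].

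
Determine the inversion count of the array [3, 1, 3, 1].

Finding inversions in [3, 1, 3, 1]:

(0, 1): arr[0]=3 > arr[1]=1
(0, 3): arr[0]=3 > arr[3]=1
(2, 3): arr[2]=3 > arr[3]=1

Total inversions: 3

The array has 3 inversion(s): (0,1), (0,3), (2,3). Each pair (i,j) satisfies i < j and arr[i] > arr[j].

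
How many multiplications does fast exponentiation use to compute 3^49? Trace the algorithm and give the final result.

Computing 3^49 by squaring (build up from 3^1; each line after the first costs one multiplication):

3^1 = 3
3^2 = (3^1)^2 = 3^2 = 9
3^3 = 3 * 3^2 = 3 * 9 = 27
3^6 = (3^3)^2 = 27^2 = 729
3^12 = (3^6)^2 = 729^2 = 531441
3^24 = (3^12)^2 = 531441^2 = 282429536481
3^48 = (3^24)^2 = 282429536481^2 = 79766443076872509863361
3^49 = 3 * 3^48 = 3 * 79766443076872509863361 = 239299329230617529590083

Result: 239299329230617529590083
Multiplications needed: 7 (7 lines after 3^1)

3^49 = 239299329230617529590083. Using exponentiation by squaring, this requires 7 multiplications. The key idea: if the exponent is even, square the half-power; if odd, multiply by the base once.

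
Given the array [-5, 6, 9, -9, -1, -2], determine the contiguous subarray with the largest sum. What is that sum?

Using Kadane's algorithm on [-5, 6, 9, -9, -1, -2]:

Scanning through the array:
Position 1 (value 6): max_ending_here = 6, max_so_far = 6
Position 2 (value 9): max_ending_here = 15, max_so_far = 15
Position 3 (value -9): max_ending_here = 6, max_so_far = 15
Position 4 (value -1): max_ending_here = 5, max_so_far = 15
Position 5 (value -2): max_ending_here = 3, max_so_far = 15

Maximum subarray: [6, 9]
Maximum sum: 15

The maximum subarray is [6, 9] with sum 15. This subarray runs from index 1 to index 2.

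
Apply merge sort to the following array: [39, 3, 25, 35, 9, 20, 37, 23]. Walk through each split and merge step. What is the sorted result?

Merge sort trace:

Split: [39, 3, 25, 35, 9, 20, 37, 23] -> [39, 3, 25, 35] and [9, 20, 37, 23]
  Split: [39, 3, 25, 35] -> [39, 3] and [25, 35]
    Split: [39, 3] -> [39] and [3]
    Merge: [39] + [3] -> [3, 39]
    Split: [25, 35] -> [25] and [35]
    Merge: [25] + [35] -> [25, 35]
  Merge: [3, 39] + [25, 35] -> [3, 25, 35, 39]
  Split: [9, 20, 37, 23] -> [9, 20] and [37, 23]
    Split: [9, 20] -> [9] and [20]
    Merge: [9] + [20] -> [9, 20]
    Split: [37, 23] -> [37] and [23]
    Merge: [37] + [23] -> [23, 37]
  Merge: [9, 20] + [23, 37] -> [9, 20, 23, 37]
Merge: [3, 25, 35, 39] + [9, 20, 23, 37] -> [3, 9, 20, 23, 25, 35, 37, 39]

Final sorted array: [3, 9, 20, 23, 25, 35, 37, 39]

The merge sort proceeds by recursively splitting the array and merging sorted halves.
After all merges, the sorted array is [3, 9, 20, 23, 25, 35, 37, 39].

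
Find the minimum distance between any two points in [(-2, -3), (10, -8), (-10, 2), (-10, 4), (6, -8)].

Computing all pairwise distances among 5 points:

d((-2, -3), (10, -8)) = 13.0
d((-2, -3), (-10, 2)) = 9.434
d((-2, -3), (-10, 4)) = 10.6301
d((-2, -3), (6, -8)) = 9.434
d((10, -8), (-10, 2)) = 22.3607
d((10, -8), (-10, 4)) = 23.3238
d((10, -8), (6, -8)) = 4.0
d((-10, 2), (-10, 4)) = 2.0 <-- minimum
d((-10, 2), (6, -8)) = 18.868
d((-10, 4), (6, -8)) = 20.0

Closest pair: (-10, 2) and (-10, 4) with distance 2.0

The closest pair is (-10, 2) and (-10, 4) with Euclidean distance 2.0. For 5 points, brute-force pairwise comparison is shown above. For large n, the divide-and-conquer algorithm (sort by x, recurse on halves, check the dividing strip) achieves O(n log n).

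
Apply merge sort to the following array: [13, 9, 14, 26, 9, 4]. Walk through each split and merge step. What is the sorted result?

Merge sort trace:

Split: [13, 9, 14, 26, 9, 4] -> [13, 9, 14] and [26, 9, 4]
  Split: [13, 9, 14] -> [13] and [9, 14]
    Split: [9, 14] -> [9] and [14]
    Merge: [9] + [14] -> [9, 14]
  Merge: [13] + [9, 14] -> [9, 13, 14]
  Split: [26, 9, 4] -> [26] and [9, 4]
    Split: [9, 4] -> [9] and [4]
    Merge: [9] + [4] -> [4, 9]
  Merge: [26] + [4, 9] -> [4, 9, 26]
Merge: [9, 13, 14] + [4, 9, 26] -> [4, 9, 9, 13, 14, 26]

Final sorted array: [4, 9, 9, 13, 14, 26]

The merge sort proceeds by recursively splitting the array and merging sorted halves.
After all merges, the sorted array is [4, 9, 9, 13, 14, 26].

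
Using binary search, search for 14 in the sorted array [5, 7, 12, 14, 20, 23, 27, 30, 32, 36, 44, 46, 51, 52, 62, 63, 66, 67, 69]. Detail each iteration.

Binary search for 14 in [5, 7, 12, 14, 20, 23, 27, 30, 32, 36, 44, 46, 51, 52, 62, 63, 66, 67, 69]:

lo=0, hi=18, mid=9, arr[mid]=36 -> 36 > 14, search left half
lo=0, hi=8, mid=4, arr[mid]=20 -> 20 > 14, search left half
lo=0, hi=3, mid=1, arr[mid]=7 -> 7 < 14, search right half
lo=2, hi=3, mid=2, arr[mid]=12 -> 12 < 14, search right half
lo=3, hi=3, mid=3, arr[mid]=14 -> Found target at index 3!

Binary search finds 14 at index 3 after 5 comparisons. The search repeatedly halves the search space by comparing with the middle element.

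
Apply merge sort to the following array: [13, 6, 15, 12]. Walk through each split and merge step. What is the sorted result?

Merge sort trace:

Split: [13, 6, 15, 12] -> [13, 6] and [15, 12]
  Split: [13, 6] -> [13] and [6]
  Merge: [13] + [6] -> [6, 13]
  Split: [15, 12] -> [15] and [12]
  Merge: [15] + [12] -> [12, 15]
Merge: [6, 13] + [12, 15] -> [6, 12, 13, 15]

Final sorted array: [6, 12, 13, 15]

The merge sort proceeds by recursively splitting the array and merging sorted halves.
After all merges, the sorted array is [6, 12, 13, 15].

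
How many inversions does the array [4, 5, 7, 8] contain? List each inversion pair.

Finding inversions in [4, 5, 7, 8]:


Total inversions: 0

The array has 0 inversions. It is already sorted.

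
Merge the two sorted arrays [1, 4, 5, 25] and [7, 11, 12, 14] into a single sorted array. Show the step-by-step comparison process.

Merging process:

Compare 1 vs 7: take 1 from left. Merged: [1]
Compare 4 vs 7: take 4 from left. Merged: [1, 4]
Compare 5 vs 7: take 5 from left. Merged: [1, 4, 5]
Compare 25 vs 7: take 7 from right. Merged: [1, 4, 5, 7]
Compare 25 vs 11: take 11 from right. Merged: [1, 4, 5, 7, 11]
Compare 25 vs 12: take 12 from right. Merged: [1, 4, 5, 7, 11, 12]
Compare 25 vs 14: take 14 from right. Merged: [1, 4, 5, 7, 11, 12, 14]
Append remaining from left: [25]. Merged: [1, 4, 5, 7, 11, 12, 14, 25]

Final merged array: [1, 4, 5, 7, 11, 12, 14, 25]
Total comparisons: 7

The merged array is [1, 4, 5, 7, 11, 12, 14, 25], requiring 7 comparisons. The merge step runs in O(n) time where n is the total number of elements.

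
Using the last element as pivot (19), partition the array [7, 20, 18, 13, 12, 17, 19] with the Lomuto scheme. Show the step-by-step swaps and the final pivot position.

Lomuto partition with pivot = 19:

Initial array: [7, 20, 18, 13, 12, 17, 19]

arr[0]=7 <= 19: swap with position 0, array becomes [7, 20, 18, 13, 12, 17, 19]
arr[1]=20 > 19: no swap
arr[2]=18 <= 19: swap with position 1, array becomes [7, 18, 20, 13, 12, 17, 19]
arr[3]=13 <= 19: swap with position 2, array becomes [7, 18, 13, 20, 12, 17, 19]
arr[4]=12 <= 19: swap with position 3, array becomes [7, 18, 13, 12, 20, 17, 19]
arr[5]=17 <= 19: swap with position 4, array becomes [7, 18, 13, 12, 17, 20, 19]

Place pivot at position 5: [7, 18, 13, 12, 17, 19, 20]
Pivot position: 5

After partitioning with pivot 19, the array becomes [7, 18, 13, 12, 17, 19, 20]. The pivot is placed at index 5. All elements to the left of the pivot are <= 19, and all elements to the right are > 19.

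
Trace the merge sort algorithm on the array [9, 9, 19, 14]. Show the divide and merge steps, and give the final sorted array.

Merge sort trace:

Split: [9, 9, 19, 14] -> [9, 9] and [19, 14]
  Split: [9, 9] -> [9] and [9]
  Merge: [9] + [9] -> [9, 9]
  Split: [19, 14] -> [19] and [14]
  Merge: [19] + [14] -> [14, 19]
Merge: [9, 9] + [14, 19] -> [9, 9, 14, 19]

Final sorted array: [9, 9, 14, 19]

The merge sort proceeds by recursively splitting the array and merging sorted halves.
After all merges, the sorted array is [9, 9, 14, 19].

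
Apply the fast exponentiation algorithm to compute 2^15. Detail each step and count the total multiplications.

Computing 2^15 by squaring (build up from 2^1; each line after the first costs one multiplication):

2^1 = 2
2^2 = (2^1)^2 = 2^2 = 4
2^3 = 2 * 2^2 = 2 * 4 = 8
2^6 = (2^3)^2 = 8^2 = 64
2^7 = 2 * 2^6 = 2 * 64 = 128
2^14 = (2^7)^2 = 128^2 = 16384
2^15 = 2 * 2^14 = 2 * 16384 = 32768

Result: 32768
Multiplications needed: 6 (6 lines after 2^1)

2^15 = 32768. Using exponentiation by squaring, this requires 6 multiplications. The key idea: if the exponent is even, square the half-power; if odd, multiply by the base once.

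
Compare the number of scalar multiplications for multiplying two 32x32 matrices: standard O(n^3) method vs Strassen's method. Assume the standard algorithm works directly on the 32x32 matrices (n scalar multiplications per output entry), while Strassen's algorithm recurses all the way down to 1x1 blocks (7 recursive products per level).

Matrix multiplication for 32x32 matrices:

Standard algorithm: 32^3 = 32768 multiplications
Strassen's algorithm: 7^(log2(32)) = 7^5 = 16807 multiplications
Savings: 32768 - 16807 = 15961 multiplications

Standard: 32768 multiplications (32^3). Strassen: 16807 multiplications (7^5). Strassen reduces 8 recursive multiplications to 7 at each level.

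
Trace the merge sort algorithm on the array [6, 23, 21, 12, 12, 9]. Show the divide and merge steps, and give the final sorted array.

Merge sort trace:

Split: [6, 23, 21, 12, 12, 9] -> [6, 23, 21] and [12, 12, 9]
  Split: [6, 23, 21] -> [6] and [23, 21]
    Split: [23, 21] -> [23] and [21]
    Merge: [23] + [21] -> [21, 23]
  Merge: [6] + [21, 23] -> [6, 21, 23]
  Split: [12, 12, 9] -> [12] and [12, 9]
    Split: [12, 9] -> [12] and [9]
    Merge: [12] + [9] -> [9, 12]
  Merge: [12] + [9, 12] -> [9, 12, 12]
Merge: [6, 21, 23] + [9, 12, 12] -> [6, 9, 12, 12, 21, 23]

Final sorted array: [6, 9, 12, 12, 21, 23]

The merge sort proceeds by recursively splitting the array and merging sorted halves.
After all merges, the sorted array is [6, 9, 12, 12, 21, 23].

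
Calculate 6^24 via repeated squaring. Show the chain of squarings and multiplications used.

Computing 6^24 by squaring (build up from 6^1; each line after the first costs one multiplication):

6^1 = 6
6^2 = (6^1)^2 = 6^2 = 36
6^3 = 6 * 6^2 = 6 * 36 = 216
6^6 = (6^3)^2 = 216^2 = 46656
6^12 = (6^6)^2 = 46656^2 = 2176782336
6^24 = (6^12)^2 = 2176782336^2 = 4738381338321616896

Result: 4738381338321616896
Multiplications needed: 5 (5 lines after 6^1)

6^24 = 4738381338321616896. Using exponentiation by squaring, this requires 5 multiplications. The key idea: if the exponent is even, square the half-power; if odd, multiply by the base once.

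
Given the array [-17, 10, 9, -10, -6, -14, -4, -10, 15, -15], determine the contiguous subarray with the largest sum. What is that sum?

Using Kadane's algorithm on [-17, 10, 9, -10, -6, -14, -4, -10, 15, -15]:

Scanning through the array:
Position 1 (value 10): max_ending_here = 10, max_so_far = 10
Position 2 (value 9): max_ending_here = 19, max_so_far = 19
Position 3 (value -10): max_ending_here = 9, max_so_far = 19
Position 4 (value -6): max_ending_here = 3, max_so_far = 19
Position 5 (value -14): max_ending_here = -11, max_so_far = 19
Position 6 (value -4): max_ending_here = -4, max_so_far = 19
Position 7 (value -10): max_ending_here = -10, max_so_far = 19
Position 8 (value 15): max_ending_here = 15, max_so_far = 19
Position 9 (value -15): max_ending_here = 0, max_so_far = 19

Maximum subarray: [10, 9]
Maximum sum: 19

The maximum subarray is [10, 9] with sum 19. This subarray runs from index 1 to index 2.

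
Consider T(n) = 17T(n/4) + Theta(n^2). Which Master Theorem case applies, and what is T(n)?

Master Theorem for T(n) = 17T(n/4) + O(n^2):

a = 17, b = 4, c = 2
log_b(a) = log_4(17) = 2.0437

Case 1: c = 2 < log_4(17) = 2.0437
T(n) = O(n^(log_4 17))

For T(n) = 17T(n/4) + O(n^2): log_4(17) = 2.0437. This is Case 1 of the Master Theorem (c < log_b(a), work dominated by leaves), giving O(n^(log_4 17)).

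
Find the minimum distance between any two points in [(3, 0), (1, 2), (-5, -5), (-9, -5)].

Computing all pairwise distances among 4 points:

d((3, 0), (1, 2)) = 2.8284 <-- minimum
d((3, 0), (-5, -5)) = 9.434
d((3, 0), (-9, -5)) = 13.0
d((1, 2), (-5, -5)) = 9.2195
d((1, 2), (-9, -5)) = 12.2066
d((-5, -5), (-9, -5)) = 4.0

Closest pair: (3, 0) and (1, 2) with distance 2.8284

The closest pair is (3, 0) and (1, 2) with Euclidean distance 2.8284. For 4 points, brute-force pairwise comparison is shown above. For large n, the divide-and-conquer algorithm (sort by x, recurse on halves, check the dividing strip) achieves O(n log n).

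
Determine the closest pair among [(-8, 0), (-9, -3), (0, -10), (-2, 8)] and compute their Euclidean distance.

Computing all pairwise distances among 4 points:

d((-8, 0), (-9, -3)) = 3.1623 <-- minimum
d((-8, 0), (0, -10)) = 12.8062
d((-8, 0), (-2, 8)) = 10.0
d((-9, -3), (0, -10)) = 11.4018
d((-9, -3), (-2, 8)) = 13.0384
d((0, -10), (-2, 8)) = 18.1108

Closest pair: (-8, 0) and (-9, -3) with distance 3.1623

The closest pair is (-8, 0) and (-9, -3) with Euclidean distance 3.1623. For 4 points, brute-force pairwise comparison is shown above. For large n, the divide-and-conquer algorithm (sort by x, recurse on halves, check the dividing strip) achieves O(n log n).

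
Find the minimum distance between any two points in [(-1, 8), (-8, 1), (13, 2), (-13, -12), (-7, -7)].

Computing all pairwise distances among 5 points:

d((-1, 8), (-8, 1)) = 9.8995
d((-1, 8), (13, 2)) = 15.2315
d((-1, 8), (-13, -12)) = 23.3238
d((-1, 8), (-7, -7)) = 16.1555
d((-8, 1), (13, 2)) = 21.0238
d((-8, 1), (-13, -12)) = 13.9284
d((-8, 1), (-7, -7)) = 8.0623
d((13, 2), (-13, -12)) = 29.5296
d((13, 2), (-7, -7)) = 21.9317
d((-13, -12), (-7, -7)) = 7.8102 <-- minimum

Closest pair: (-13, -12) and (-7, -7) with distance 7.8102

The closest pair is (-13, -12) and (-7, -7) with Euclidean distance 7.8102. For 5 points, brute-force pairwise comparison is shown above. For large n, the divide-and-conquer algorithm (sort by x, recurse on halves, check the dividing strip) achieves O(n log n).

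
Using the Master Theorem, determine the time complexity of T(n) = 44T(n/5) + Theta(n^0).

Master Theorem for T(n) = 44T(n/5) + O(n^0):

a = 44, b = 5, c = 0
log_b(a) = log_5(44) = 2.3512

Case 1: c = 0 < log_5(44) = 2.3512
T(n) = O(n^(log_5 44))

For T(n) = 44T(n/5) + O(n^0): log_5(44) = 2.3512. This is Case 1 of the Master Theorem (c < log_b(a), work dominated by leaves), giving O(n^(log_5 44)).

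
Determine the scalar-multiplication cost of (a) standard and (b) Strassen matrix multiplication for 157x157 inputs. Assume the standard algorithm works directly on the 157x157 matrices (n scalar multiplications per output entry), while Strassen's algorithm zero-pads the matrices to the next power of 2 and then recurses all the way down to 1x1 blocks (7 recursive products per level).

Matrix multiplication for 157x157 matrices:

Strassen's algorithm requires power-of-2 dimensions. Pad 157x157 to 256x256 (next power of 2).

Standard algorithm: 157^3 = 3869893 multiplications
Strassen's algorithm: 7^(log2(256)) = 7^8 = 5764801 multiplications
Difference: 3869893 - 5764801 = -1894908 (Strassen uses MORE here due to padding overhead — for small or just-over-power-of-2 n, padding can outweigh the per-level savings)

Standard: 3869893 multiplications (157^3). Strassen: 5764801 multiplications (7^8, after padding to 256x256). Strassen reduces 8 recursive multiplications to 7 at each level.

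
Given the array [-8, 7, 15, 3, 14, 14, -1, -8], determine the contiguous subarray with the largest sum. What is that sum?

Using Kadane's algorithm on [-8, 7, 15, 3, 14, 14, -1, -8]:

Scanning through the array:
Position 1 (value 7): max_ending_here = 7, max_so_far = 7
Position 2 (value 15): max_ending_here = 22, max_so_far = 22
Position 3 (value 3): max_ending_here = 25, max_so_far = 25
Position 4 (value 14): max_ending_here = 39, max_so_far = 39
Position 5 (value 14): max_ending_here = 53, max_so_far = 53
Position 6 (value -1): max_ending_here = 52, max_so_far = 53
Position 7 (value -8): max_ending_here = 44, max_so_far = 53

Maximum subarray: [7, 15, 3, 14, 14]
Maximum sum: 53

The maximum subarray is [7, 15, 3, 14, 14] with sum 53. This subarray runs from index 1 to index 5.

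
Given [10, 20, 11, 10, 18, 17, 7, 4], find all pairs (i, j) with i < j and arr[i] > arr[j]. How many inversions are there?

Finding inversions in [10, 20, 11, 10, 18, 17, 7, 4]:

(0, 6): arr[0]=10 > arr[6]=7
(0, 7): arr[0]=10 > arr[7]=4
(1, 2): arr[1]=20 > arr[2]=11
(1, 3): arr[1]=20 > arr[3]=10
(1, 4): arr[1]=20 > arr[4]=18
(1, 5): arr[1]=20 > arr[5]=17
(1, 6): arr[1]=20 > arr[6]=7
(1, 7): arr[1]=20 > arr[7]=4
(2, 3): arr[2]=11 > arr[3]=10
(2, 6): arr[2]=11 > arr[6]=7
(2, 7): arr[2]=11 > arr[7]=4
(3, 6): arr[3]=10 > arr[6]=7
(3, 7): arr[3]=10 > arr[7]=4
(4, 5): arr[4]=18 > arr[5]=17
(4, 6): arr[4]=18 > arr[6]=7
(4, 7): arr[4]=18 > arr[7]=4
(5, 6): arr[5]=17 > arr[6]=7
(5, 7): arr[5]=17 > arr[7]=4
(6, 7): arr[6]=7 > arr[7]=4

Total inversions: 19

The array has 19 inversion(s): (0,6), (0,7), (1,2), (1,3), (1,4), (1,5), (1,6), (1,7), (2,3), (2,6), (2,7), (3,6), (3,7), (4,5), (4,6), (4,7), (5,6), (5,7), (6,7). Each pair (i,j) satisfies i < j and arr[i] > arr[j].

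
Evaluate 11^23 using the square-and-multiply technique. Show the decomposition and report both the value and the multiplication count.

Computing 11^23 by squaring (build up from 11^1; each line after the first costs one multiplication):

11^1 = 11
11^2 = (11^1)^2 = 11^2 = 121
11^4 = (11^2)^2 = 121^2 = 14641
11^5 = 11 * 11^4 = 11 * 14641 = 161051
11^10 = (11^5)^2 = 161051^2 = 25937424601
11^11 = 11 * 11^10 = 11 * 25937424601 = 285311670611
11^22 = (11^11)^2 = 285311670611^2 = 81402749386839761113321
11^23 = 11 * 11^22 = 11 * 81402749386839761113321 = 895430243255237372246531

Result: 895430243255237372246531
Multiplications needed: 7 (7 lines after 11^1)

11^23 = 895430243255237372246531. Using exponentiation by squaring, this requires 7 multiplications. The key idea: if the exponent is even, square the half-power; if odd, multiply by the base once.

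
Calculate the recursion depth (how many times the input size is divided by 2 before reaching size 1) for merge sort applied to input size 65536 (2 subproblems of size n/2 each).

For divide and conquer with division factor 2:

Problem sizes at each level:
Level 0: 65536
Level 1: 32768
Level 2: 16384
Level 3: 8192
Level 4: 4096
Level 5: 2048
Level 6: 1024
Level 7: 512
Level 8: 256
Level 9: 128
Level 10: 64
Level 11: 32
Level 12: 16
Level 13: 8
Level 14: 4
Level 15: 2
Level 16: 1

The root is level 0 and the size-1 base case is level 16 (the tree spans levels 0 through 16, i.e. 17 levels counting the root), so the depth is the number of divisions: log_2(65536) = 16

The recursion tree depth is log_2(65536) = 16. At each level, the problem size is divided by 2, so it takes 16 divisions to reduce to a base case of size 1. The algorithm makes 2 recursive calls at each level.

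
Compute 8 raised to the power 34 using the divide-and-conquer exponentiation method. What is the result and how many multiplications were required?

Computing 8^34 by squaring (build up from 8^1; each line after the first costs one multiplication):

8^1 = 8
8^2 = (8^1)^2 = 8^2 = 64
8^4 = (8^2)^2 = 64^2 = 4096
8^8 = (8^4)^2 = 4096^2 = 16777216
8^16 = (8^8)^2 = 16777216^2 = 281474976710656
8^17 = 8 * 8^16 = 8 * 281474976710656 = 2251799813685248
8^34 = (8^17)^2 = 2251799813685248^2 = 5070602400912917605986812821504

Result: 5070602400912917605986812821504
Multiplications needed: 6 (6 lines after 8^1)

8^34 = 5070602400912917605986812821504. Using exponentiation by squaring, this requires 6 multiplications. The key idea: if the exponent is even, square the half-power; if odd, multiply by the base once.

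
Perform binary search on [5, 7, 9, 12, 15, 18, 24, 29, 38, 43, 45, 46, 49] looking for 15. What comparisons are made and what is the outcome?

Binary search for 15 in [5, 7, 9, 12, 15, 18, 24, 29, 38, 43, 45, 46, 49]:

lo=0, hi=12, mid=6, arr[mid]=24 -> 24 > 15, search left half
lo=0, hi=5, mid=2, arr[mid]=9 -> 9 < 15, search right half
lo=3, hi=5, mid=4, arr[mid]=15 -> Found target at index 4!

Binary search finds 15 at index 4 after 3 comparisons. The search repeatedly halves the search space by comparing with the middle element.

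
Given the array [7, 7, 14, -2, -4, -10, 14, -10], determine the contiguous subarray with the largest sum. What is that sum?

Using Kadane's algorithm on [7, 7, 14, -2, -4, -10, 14, -10]:

Scanning through the array:
Position 1 (value 7): max_ending_here = 14, max_so_far = 14
Position 2 (value 14): max_ending_here = 28, max_so_far = 28
Position 3 (value -2): max_ending_here = 26, max_so_far = 28
Position 4 (value -4): max_ending_here = 22, max_so_far = 28
Position 5 (value -10): max_ending_here = 12, max_so_far = 28
Position 6 (value 14): max_ending_here = 26, max_so_far = 28
Position 7 (value -10): max_ending_here = 16, max_so_far = 28

Maximum subarray: [7, 7, 14]
Maximum sum: 28

The maximum subarray is [7, 7, 14] with sum 28. This subarray runs from index 0 to index 2.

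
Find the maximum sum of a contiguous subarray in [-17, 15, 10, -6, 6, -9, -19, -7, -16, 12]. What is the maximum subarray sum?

Using Kadane's algorithm on [-17, 15, 10, -6, 6, -9, -19, -7, -16, 12]:

Scanning through the array:
Position 1 (value 15): max_ending_here = 15, max_so_far = 15
Position 2 (value 10): max_ending_here = 25, max_so_far = 25
Position 3 (value -6): max_ending_here = 19, max_so_far = 25
Position 4 (value 6): max_ending_here = 25, max_so_far = 25
Position 5 (value -9): max_ending_here = 16, max_so_far = 25
Position 6 (value -19): max_ending_here = -3, max_so_far = 25
Position 7 (value -7): max_ending_here = -7, max_so_far = 25
Position 8 (value -16): max_ending_here = -16, max_so_far = 25
Position 9 (value 12): max_ending_here = 12, max_so_far = 25

Maximum subarray: [15, 10]
Maximum sum: 25

The maximum subarray is [15, 10] with sum 25. This subarray runs from index 1 to index 2.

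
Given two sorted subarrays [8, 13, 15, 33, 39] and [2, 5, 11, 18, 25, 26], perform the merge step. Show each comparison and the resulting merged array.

Merging process:

Compare 8 vs 2: take 2 from right. Merged: [2]
Compare 8 vs 5: take 5 from right. Merged: [2, 5]
Compare 8 vs 11: take 8 from left. Merged: [2, 5, 8]
Compare 13 vs 11: take 11 from right. Merged: [2, 5, 8, 11]
Compare 13 vs 18: take 13 from left. Merged: [2, 5, 8, 11, 13]
Compare 15 vs 18: take 15 from left. Merged: [2, 5, 8, 11, 13, 15]
Compare 33 vs 18: take 18 from right. Merged: [2, 5, 8, 11, 13, 15, 18]
Compare 33 vs 25: take 25 from right. Merged: [2, 5, 8, 11, 13, 15, 18, 25]
Compare 33 vs 26: take 26 from right. Merged: [2, 5, 8, 11, 13, 15, 18, 25, 26]
Append remaining from left: [33, 39]. Merged: [2, 5, 8, 11, 13, 15, 18, 25, 26, 33, 39]

Final merged array: [2, 5, 8, 11, 13, 15, 18, 25, 26, 33, 39]
Total comparisons: 9

The merged array is [2, 5, 8, 11, 13, 15, 18, 25, 26, 33, 39], requiring 9 comparisons. The merge step runs in O(n) time where n is the total number of elements.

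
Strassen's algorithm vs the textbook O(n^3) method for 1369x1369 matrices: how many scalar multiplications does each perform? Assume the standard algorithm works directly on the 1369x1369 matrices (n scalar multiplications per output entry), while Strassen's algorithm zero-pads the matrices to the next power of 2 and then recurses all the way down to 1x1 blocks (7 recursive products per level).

Matrix multiplication for 1369x1369 matrices:

Strassen's algorithm requires power-of-2 dimensions. Pad 1369x1369 to 2048x2048 (next power of 2).

Standard algorithm: 1369^3 = 2565726409 multiplications
Strassen's algorithm: 7^(log2(2048)) = 7^11 = 1977326743 multiplications
Savings: 2565726409 - 1977326743 = 588399666 multiplications

Standard: 2565726409 multiplications (1369^3). Strassen: 1977326743 multiplications (7^11, after padding to 2048x2048). Strassen reduces 8 recursive multiplications to 7 at each level.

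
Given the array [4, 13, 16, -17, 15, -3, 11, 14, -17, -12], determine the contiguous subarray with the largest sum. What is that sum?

Using Kadane's algorithm on [4, 13, 16, -17, 15, -3, 11, 14, -17, -12]:

Scanning through the array:
Position 1 (value 13): max_ending_here = 17, max_so_far = 17
Position 2 (value 16): max_ending_here = 33, max_so_far = 33
Position 3 (value -17): max_ending_here = 16, max_so_far = 33
Position 4 (value 15): max_ending_here = 31, max_so_far = 33
Position 5 (value -3): max_ending_here = 28, max_so_far = 33
Position 6 (value 11): max_ending_here = 39, max_so_far = 39
Position 7 (value 14): max_ending_here = 53, max_so_far = 53
Position 8 (value -17): max_ending_here = 36, max_so_far = 53
Position 9 (value -12): max_ending_here = 24, max_so_far = 53

Maximum subarray: [4, 13, 16, -17, 15, -3, 11, 14]
Maximum sum: 53

The maximum subarray is [4, 13, 16, -17, 15, -3, 11, 14] with sum 53. This subarray runs from index 0 to index 7.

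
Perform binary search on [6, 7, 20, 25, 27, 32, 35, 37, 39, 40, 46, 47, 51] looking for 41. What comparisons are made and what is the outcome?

Binary search for 41 in [6, 7, 20, 25, 27, 32, 35, 37, 39, 40, 46, 47, 51]:

lo=0, hi=12, mid=6, arr[mid]=35 -> 35 < 41, search right half
lo=7, hi=12, mid=9, arr[mid]=40 -> 40 < 41, search right half
lo=10, hi=12, mid=11, arr[mid]=47 -> 47 > 41, search left half
lo=10, hi=10, mid=10, arr[mid]=46 -> 46 > 41, search left half
lo=10 > hi=9, target 41 not found

Binary search determines that 41 is not in the array after 4 comparisons. The search space was exhausted without finding the target.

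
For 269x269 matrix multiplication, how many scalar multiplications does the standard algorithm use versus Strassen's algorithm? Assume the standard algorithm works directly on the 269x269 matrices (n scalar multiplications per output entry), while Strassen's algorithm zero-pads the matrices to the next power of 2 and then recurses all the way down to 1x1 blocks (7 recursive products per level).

Matrix multiplication for 269x269 matrices:

Strassen's algorithm requires power-of-2 dimensions. Pad 269x269 to 512x512 (next power of 2).

Standard algorithm: 269^3 = 19465109 multiplications
Strassen's algorithm: 7^(log2(512)) = 7^9 = 40353607 multiplications
Difference: 19465109 - 40353607 = -20888498 (Strassen uses MORE here due to padding overhead — for small or just-over-power-of-2 n, padding can outweigh the per-level savings)

Standard: 19465109 multiplications (269^3). Strassen: 40353607 multiplications (7^9, after padding to 512x512). Strassen reduces 8 recursive multiplications to 7 at each level.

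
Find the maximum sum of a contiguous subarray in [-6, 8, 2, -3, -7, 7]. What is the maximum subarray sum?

Using Kadane's algorithm on [-6, 8, 2, -3, -7, 7]:

Scanning through the array:
Position 1 (value 8): max_ending_here = 8, max_so_far = 8
Position 2 (value 2): max_ending_here = 10, max_so_far = 10
Position 3 (value -3): max_ending_here = 7, max_so_far = 10
Position 4 (value -7): max_ending_here = 0, max_so_far = 10
Position 5 (value 7): max_ending_here = 7, max_so_far = 10

Maximum subarray: [8, 2]
Maximum sum: 10

The maximum subarray is [8, 2] with sum 10. This subarray runs from index 1 to index 2.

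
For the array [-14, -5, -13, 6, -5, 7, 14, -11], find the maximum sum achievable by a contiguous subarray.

Using Kadane's algorithm on [-14, -5, -13, 6, -5, 7, 14, -11]:

Scanning through the array:
Position 1 (value -5): max_ending_here = -5, max_so_far = -5
Position 2 (value -13): max_ending_here = -13, max_so_far = -5
Position 3 (value 6): max_ending_here = 6, max_so_far = 6
Position 4 (value -5): max_ending_here = 1, max_so_far = 6
Position 5 (value 7): max_ending_here = 8, max_so_far = 8
Position 6 (value 14): max_ending_here = 22, max_so_far = 22
Position 7 (value -11): max_ending_here = 11, max_so_far = 22

Maximum subarray: [6, -5, 7, 14]
Maximum sum: 22

The maximum subarray is [6, -5, 7, 14] with sum 22. This subarray runs from index 3 to index 6.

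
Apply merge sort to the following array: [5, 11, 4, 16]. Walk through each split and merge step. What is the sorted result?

Merge sort trace:

Split: [5, 11, 4, 16] -> [5, 11] and [4, 16]
  Split: [5, 11] -> [5] and [11]
  Merge: [5] + [11] -> [5, 11]
  Split: [4, 16] -> [4] and [16]
  Merge: [4] + [16] -> [4, 16]
Merge: [5, 11] + [4, 16] -> [4, 5, 11, 16]

Final sorted array: [4, 5, 11, 16]

The merge sort proceeds by recursively splitting the array and merging sorted halves.
After all merges, the sorted array is [4, 5, 11, 16].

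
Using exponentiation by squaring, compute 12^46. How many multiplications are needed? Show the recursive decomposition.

Computing 12^46 by squaring (build up from 12^1; each line after the first costs one multiplication):

12^1 = 12
12^2 = (12^1)^2 = 12^2 = 144
12^4 = (12^2)^2 = 144^2 = 20736
12^5 = 12 * 12^4 = 12 * 20736 = 248832
12^10 = (12^5)^2 = 248832^2 = 61917364224
12^11 = 12 * 12^10 = 12 * 61917364224 = 743008370688
12^22 = (12^11)^2 = 743008370688^2 = 552061438912436417593344
12^23 = 12 * 12^22 = 12 * 552061438912436417593344 = 6624737266949237011120128
12^46 = (12^23)^2 = 6624737266949237011120128^2 = 43887143856106046360568987631860370008329246736384

Result: 43887143856106046360568987631860370008329246736384
Multiplications needed: 8 (8 lines after 12^1)

12^46 = 43887143856106046360568987631860370008329246736384. Using exponentiation by squaring, this requires 8 multiplications. The key idea: if the exponent is even, square the half-power; if odd, multiply by the base once.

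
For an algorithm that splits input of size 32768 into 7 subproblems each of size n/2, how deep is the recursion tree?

For divide and conquer with division factor 2:

Problem sizes at each level:
Level 0: 32768
Level 1: 16384
Level 2: 8192
Level 3: 4096
Level 4: 2048
Level 5: 1024
Level 6: 512
Level 7: 256
Level 8: 128
Level 9: 64
Level 10: 32
Level 11: 16
Level 12: 8
Level 13: 4
Level 14: 2
Level 15: 1

The root is level 0 and the size-1 base case is level 15 (the tree spans levels 0 through 15, i.e. 16 levels counting the root), so the depth is the number of divisions: log_2(32768) = 15

The recursion tree depth is log_2(32768) = 15. At each level, the problem size is divided by 2, so it takes 15 divisions to reduce to a base case of size 1. The algorithm makes 7 recursive calls at each level.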